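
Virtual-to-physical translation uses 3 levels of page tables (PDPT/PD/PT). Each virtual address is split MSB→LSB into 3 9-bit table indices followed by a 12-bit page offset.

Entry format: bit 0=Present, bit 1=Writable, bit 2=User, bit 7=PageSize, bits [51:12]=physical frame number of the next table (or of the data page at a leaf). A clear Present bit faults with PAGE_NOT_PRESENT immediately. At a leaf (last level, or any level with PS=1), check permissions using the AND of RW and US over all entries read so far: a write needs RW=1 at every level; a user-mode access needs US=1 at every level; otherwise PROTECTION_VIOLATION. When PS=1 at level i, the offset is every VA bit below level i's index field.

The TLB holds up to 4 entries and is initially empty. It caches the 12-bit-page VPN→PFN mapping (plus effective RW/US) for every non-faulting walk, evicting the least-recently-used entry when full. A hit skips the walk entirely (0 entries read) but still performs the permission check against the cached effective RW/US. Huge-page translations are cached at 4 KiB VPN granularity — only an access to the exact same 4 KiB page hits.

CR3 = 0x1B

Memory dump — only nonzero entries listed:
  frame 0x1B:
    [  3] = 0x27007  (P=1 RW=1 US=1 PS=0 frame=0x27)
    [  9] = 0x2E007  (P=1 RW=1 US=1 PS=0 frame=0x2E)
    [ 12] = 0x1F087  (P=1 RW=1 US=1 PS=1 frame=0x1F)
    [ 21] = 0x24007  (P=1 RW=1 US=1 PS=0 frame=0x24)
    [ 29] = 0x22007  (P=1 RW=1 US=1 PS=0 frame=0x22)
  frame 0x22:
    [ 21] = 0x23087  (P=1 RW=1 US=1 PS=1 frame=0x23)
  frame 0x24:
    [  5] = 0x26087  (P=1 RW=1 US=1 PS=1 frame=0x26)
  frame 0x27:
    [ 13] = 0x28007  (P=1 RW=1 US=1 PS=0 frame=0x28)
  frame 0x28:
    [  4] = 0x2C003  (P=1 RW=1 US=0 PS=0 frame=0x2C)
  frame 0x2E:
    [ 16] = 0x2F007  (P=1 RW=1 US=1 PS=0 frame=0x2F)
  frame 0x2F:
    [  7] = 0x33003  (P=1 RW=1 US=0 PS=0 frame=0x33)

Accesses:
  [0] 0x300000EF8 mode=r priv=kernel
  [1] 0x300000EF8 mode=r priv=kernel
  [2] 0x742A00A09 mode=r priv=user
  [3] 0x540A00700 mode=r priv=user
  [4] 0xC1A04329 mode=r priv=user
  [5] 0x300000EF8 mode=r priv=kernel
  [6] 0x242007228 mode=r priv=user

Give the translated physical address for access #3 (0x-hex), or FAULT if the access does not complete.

Walk each access:
#0 VA=0x300000EF8 (r,kernel):
  L0 @0x1B[12] → 0x1F087  P=1,RW=1,US=1,PS=1
  ✓ 0x1FEF8 (huge @L0)  — 1 lookups
#1 VA=0x300000EF8 (r,kernel):
  TLB hit vpn=0x300000 → PA=0x1FEF8
#2 VA=0x742A00A09 (r,user):
  L0 @0x1B[29] → 0x22007  P=1,RW=1,US=1,PS=0
  L1 @0x22[21] → 0x23087  P=1,RW=1,US=1,PS=1
  ✓ 0x23A09 (huge @L1)  — 2 lookups
#3 VA=0x540A00700 (r,user):
  L0 @0x1B[21] → 0x24007  P=1,RW=1,US=1,PS=0
  L1 @0x24[5] → 0x26087  P=1,RW=1,US=1,PS=1
  ✓ 0x26700 (huge @L1)  — 2 lookups
#4 VA=0xC1A04329 (r,user):
  L0 @0x1B[3] → 0x27007  P=1,RW=1,US=1,PS=0
  L1 @0x27[13] → 0x28007  P=1,RW=1,US=1,PS=0
  L2 @0x28[4] → 0x2C003  P=1,RW=1,US=0,PS=0
  ⇒ fault: PROTECTION_VIOLATION  — 3 lookups
#5 VA=0x300000EF8 (r,kernel):
  TLB hit vpn=0x300000 → PA=0x1FEF8
#6 VA=0x242007228 (r,user):
  L0 @0x1B[9] → 0x2E007  P=1,RW=1,US=1,PS=0
  L1 @0x2E[16] → 0x2F007  P=1,RW=1,US=1,PS=0
  L2 @0x2F[7] → 0x33003  P=1,RW=1,US=0,PS=0
  ⇒ fault: PROTECTION_VIOLATION  — 3 lookups

Access #3 PA: 0x26700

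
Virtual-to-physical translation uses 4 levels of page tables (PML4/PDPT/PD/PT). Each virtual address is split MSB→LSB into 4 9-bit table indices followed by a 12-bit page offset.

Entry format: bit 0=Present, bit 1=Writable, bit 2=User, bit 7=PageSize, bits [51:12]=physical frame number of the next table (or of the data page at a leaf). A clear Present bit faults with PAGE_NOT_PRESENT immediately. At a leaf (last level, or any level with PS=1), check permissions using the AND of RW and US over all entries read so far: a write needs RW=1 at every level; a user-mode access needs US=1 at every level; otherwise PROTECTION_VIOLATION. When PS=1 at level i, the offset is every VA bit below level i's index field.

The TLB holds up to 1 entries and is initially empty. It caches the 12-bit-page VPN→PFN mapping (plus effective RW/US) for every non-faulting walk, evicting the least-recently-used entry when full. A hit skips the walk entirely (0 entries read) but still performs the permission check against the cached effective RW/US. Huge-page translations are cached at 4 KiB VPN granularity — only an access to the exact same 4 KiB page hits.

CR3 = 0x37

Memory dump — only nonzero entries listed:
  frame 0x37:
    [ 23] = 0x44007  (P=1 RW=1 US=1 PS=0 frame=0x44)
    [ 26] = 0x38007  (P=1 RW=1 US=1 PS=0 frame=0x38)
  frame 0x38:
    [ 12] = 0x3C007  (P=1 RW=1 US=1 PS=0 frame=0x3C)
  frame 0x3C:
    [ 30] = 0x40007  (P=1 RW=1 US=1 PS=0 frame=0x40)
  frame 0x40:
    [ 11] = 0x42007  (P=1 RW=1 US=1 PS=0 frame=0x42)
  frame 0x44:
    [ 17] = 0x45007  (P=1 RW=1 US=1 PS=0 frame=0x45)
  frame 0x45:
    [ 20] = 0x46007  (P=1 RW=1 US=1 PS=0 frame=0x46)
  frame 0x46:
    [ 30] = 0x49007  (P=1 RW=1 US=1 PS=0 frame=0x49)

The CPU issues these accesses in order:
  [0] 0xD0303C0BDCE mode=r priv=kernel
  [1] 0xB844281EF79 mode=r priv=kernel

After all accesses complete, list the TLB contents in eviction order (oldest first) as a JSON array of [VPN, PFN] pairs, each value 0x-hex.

Trace:
#0 VA=0xD0303C0BDCE (r,kernel):
  [0] read 0x37 idx=26: raw=0x38007 flags P=1 W=1 U=1 S=0
  [1] read 0x38 idx=12: raw=0x3C007 flags P=1 W=1 U=1 S=0
  [2] read 0x3C idx=30: raw=0x40007 flags P=1 W=1 U=1 S=0
  [3] read 0x40 idx=11: raw=0x42007 flags P=1 W=1 U=1 S=0
  ✓ 0x42DCE  — 4 lookups
#1 VA=0xB844281EF79 (r,kernel):
  [0] read 0x37 idx=23: raw=0x44007 flags P=1 W=1 U=1 S=0
  [1] read 0x44 idx=17: raw=0x45007 flags P=1 W=1 U=1 S=0
  [2] read 0x45 idx=20: raw=0x46007 flags P=1 W=1 U=1 S=0
  [3] read 0x46 idx=30: raw=0x49007 flags P=1 W=1 U=1 S=0
  ✓ 0x49F79  — 4 lookups

TLB: [["0xB844281E", "0x49"]]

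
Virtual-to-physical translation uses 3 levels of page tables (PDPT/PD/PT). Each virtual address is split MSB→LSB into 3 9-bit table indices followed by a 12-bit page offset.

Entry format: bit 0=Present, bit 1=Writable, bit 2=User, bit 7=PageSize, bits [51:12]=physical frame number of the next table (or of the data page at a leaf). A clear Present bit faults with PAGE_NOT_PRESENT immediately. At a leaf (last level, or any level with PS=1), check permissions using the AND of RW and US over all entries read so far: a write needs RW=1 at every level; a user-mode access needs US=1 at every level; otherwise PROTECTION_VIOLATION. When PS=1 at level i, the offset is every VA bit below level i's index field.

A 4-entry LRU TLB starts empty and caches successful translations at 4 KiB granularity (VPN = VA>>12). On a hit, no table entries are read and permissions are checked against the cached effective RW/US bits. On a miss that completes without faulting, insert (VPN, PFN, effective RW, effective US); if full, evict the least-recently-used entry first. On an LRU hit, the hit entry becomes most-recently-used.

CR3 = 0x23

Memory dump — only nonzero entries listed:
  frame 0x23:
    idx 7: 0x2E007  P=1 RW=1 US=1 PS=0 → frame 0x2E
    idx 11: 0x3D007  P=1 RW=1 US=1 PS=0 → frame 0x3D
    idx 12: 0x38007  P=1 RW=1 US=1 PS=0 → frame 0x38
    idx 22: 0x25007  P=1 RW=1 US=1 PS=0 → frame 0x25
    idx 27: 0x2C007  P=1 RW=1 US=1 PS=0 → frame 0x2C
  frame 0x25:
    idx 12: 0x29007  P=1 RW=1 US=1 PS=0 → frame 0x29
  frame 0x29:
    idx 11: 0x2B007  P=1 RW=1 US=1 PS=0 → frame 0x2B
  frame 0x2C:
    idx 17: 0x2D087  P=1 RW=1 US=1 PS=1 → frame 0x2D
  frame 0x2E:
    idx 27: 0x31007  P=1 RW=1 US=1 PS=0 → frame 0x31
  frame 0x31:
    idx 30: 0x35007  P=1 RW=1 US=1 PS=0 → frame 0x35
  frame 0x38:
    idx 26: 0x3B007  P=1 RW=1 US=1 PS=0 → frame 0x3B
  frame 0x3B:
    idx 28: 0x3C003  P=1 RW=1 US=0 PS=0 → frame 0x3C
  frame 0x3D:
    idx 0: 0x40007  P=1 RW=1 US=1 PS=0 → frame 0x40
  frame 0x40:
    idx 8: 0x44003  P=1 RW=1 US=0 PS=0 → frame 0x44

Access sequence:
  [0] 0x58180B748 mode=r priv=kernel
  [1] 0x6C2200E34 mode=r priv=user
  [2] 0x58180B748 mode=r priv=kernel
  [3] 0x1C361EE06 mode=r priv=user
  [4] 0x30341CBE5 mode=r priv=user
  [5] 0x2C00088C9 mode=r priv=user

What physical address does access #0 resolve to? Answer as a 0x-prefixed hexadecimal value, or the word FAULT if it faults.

Trace:
#0 VA=0x58180B748 (r,kernel):
  L0 @0x23[22] → 0x25007  P=1,RW=1,US=1,PS=0
  L1 @0x25[12] → 0x29007  P=1,RW=1,US=1,PS=0
  L2 @0x29[11] → 0x2B007  P=1,RW=1,US=1,PS=0
  ✓ 0x2B748  — 3 lookups
#1 VA=0x6C2200E34 (r,user):
  L0 @0x23[27] → 0x2C007  P=1,RW=1,US=1,PS=0
  L1 @0x2C[17] → 0x2D087  P=1,RW=1,US=1,PS=1
  ✓ 0x2DE34 (huge @L1)  — 2 lookups
#2 VA=0x58180B748 (r,kernel):
  TLB hit vpn=0x58180B → PA=0x2B748
#3 VA=0x1C361EE06 (r,user):
  L0 @0x23[7] → 0x2E007  P=1,RW=1,US=1,PS=0
  L1 @0x2E[27] → 0x31007  P=1,RW=1,US=1,PS=0
  L2 @0x31[30] → 0x35007  P=1,RW=1,US=1,PS=0
  ✓ 0x35E06  — 3 lookups
#4 VA=0x30341CBE5 (r,user):
  L0 @0x23[12] → 0x38007  P=1,RW=1,US=1,PS=0
  L1 @0x38[26] → 0x3B007  P=1,RW=1,US=1,PS=0
  L2 @0x3B[28] → 0x3C003  P=1,RW=1,US=0,PS=0
  ✗ PROTECTION_VIOLATION  [3 reads]
#5 VA=0x2C00088C9 (r,user):
  L0 @0x23[11] → 0x3D007  P=1,RW=1,US=1,PS=0
  L1 @0x3D[0] → 0x40007  P=1,RW=1,US=1,PS=0
  L2 @0x40[8] → 0x44003  P=1,RW=1,US=0,PS=0
  ✗ PROTECTION_VIOLATION  [3 reads]

Access #0 PA: 0x2B748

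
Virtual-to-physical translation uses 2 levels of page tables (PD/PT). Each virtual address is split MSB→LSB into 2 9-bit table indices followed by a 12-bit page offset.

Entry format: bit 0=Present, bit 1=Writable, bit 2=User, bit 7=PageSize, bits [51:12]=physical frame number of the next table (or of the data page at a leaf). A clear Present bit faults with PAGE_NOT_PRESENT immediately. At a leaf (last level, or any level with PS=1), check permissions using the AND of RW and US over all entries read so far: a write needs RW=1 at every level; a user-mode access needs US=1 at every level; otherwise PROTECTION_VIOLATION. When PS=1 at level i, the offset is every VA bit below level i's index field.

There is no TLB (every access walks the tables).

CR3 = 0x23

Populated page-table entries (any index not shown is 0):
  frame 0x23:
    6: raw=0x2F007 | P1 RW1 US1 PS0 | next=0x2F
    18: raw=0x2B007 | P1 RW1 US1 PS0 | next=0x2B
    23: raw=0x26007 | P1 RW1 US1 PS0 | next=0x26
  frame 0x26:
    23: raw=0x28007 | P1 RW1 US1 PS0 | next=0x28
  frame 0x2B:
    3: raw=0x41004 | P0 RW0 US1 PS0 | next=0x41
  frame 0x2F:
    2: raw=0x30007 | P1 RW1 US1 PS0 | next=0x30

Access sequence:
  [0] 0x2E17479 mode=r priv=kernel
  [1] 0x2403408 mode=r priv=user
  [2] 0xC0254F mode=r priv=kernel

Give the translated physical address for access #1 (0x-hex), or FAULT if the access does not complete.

Walk each access:
#0 VA=0x2E17479 (r,kernel):
  L0: frame=0x23 idx=23 entry=0x26007 [P=1 RW=1 US=1 PS=0]
  L1: frame=0x26 idx=23 entry=0x28007 [P=1 RW=1 US=1 PS=0]
  ✓ 0x28479  — 2 lookups
#1 VA=0x2403408 (r,user):
  L0: frame=0x23 idx=18 entry=0x2B007 [P=1 RW=1 US=1 PS=0]
  L1: frame=0x2B idx=3 entry=0x41004 [P=0 RW=0 US=1 PS=0]
  ✗ PAGE_NOT_PRESENT  [2 reads]
#2 VA=0xC0254F (r,kernel):
  L0: frame=0x23 idx=6 entry=0x2F007 [P=1 RW=1 US=1 PS=0]
  L1: frame=0x2F idx=2 entry=0x30007 [P=1 RW=1 US=1 PS=0]
  ✓ 0x3054F  — 2 lookups

Access #1 PA: FAULT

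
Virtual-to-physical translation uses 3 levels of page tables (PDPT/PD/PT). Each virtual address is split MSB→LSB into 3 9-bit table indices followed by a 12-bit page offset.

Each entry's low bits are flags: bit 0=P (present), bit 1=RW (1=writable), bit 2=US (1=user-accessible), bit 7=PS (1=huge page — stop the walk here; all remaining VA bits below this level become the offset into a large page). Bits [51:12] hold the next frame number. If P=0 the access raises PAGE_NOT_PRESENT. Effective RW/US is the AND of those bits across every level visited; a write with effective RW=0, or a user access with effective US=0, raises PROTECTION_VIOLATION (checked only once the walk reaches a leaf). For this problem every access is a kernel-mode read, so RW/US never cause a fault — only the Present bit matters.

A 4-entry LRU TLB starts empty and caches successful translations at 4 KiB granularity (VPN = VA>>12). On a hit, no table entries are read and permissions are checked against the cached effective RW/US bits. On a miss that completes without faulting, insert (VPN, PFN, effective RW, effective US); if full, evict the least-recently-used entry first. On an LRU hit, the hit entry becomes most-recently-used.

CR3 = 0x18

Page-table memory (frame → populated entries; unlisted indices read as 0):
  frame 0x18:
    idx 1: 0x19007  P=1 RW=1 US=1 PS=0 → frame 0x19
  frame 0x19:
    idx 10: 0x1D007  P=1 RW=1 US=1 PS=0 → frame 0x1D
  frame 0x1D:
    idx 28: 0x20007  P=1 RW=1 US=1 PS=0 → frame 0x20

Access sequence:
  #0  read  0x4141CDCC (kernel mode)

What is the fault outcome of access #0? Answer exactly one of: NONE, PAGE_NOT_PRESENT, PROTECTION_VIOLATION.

Walk each access:
#0 VA=0x4141CDCC (r,kernel):
  lvl0: tbl 0x18, slot 1 ⇒ 0x19007 (P1/RW1/US1/PS0)
  lvl1: tbl 0x19, slot 10 ⇒ 0x1D007 (P1/RW1/US1/PS0)
  lvl2: tbl 0x1D, slot 28 ⇒ 0x20007 (P1/RW1/US1/PS0)
  ✓ 0x20DCC  — 3 lookups

Access #0 fault: NONE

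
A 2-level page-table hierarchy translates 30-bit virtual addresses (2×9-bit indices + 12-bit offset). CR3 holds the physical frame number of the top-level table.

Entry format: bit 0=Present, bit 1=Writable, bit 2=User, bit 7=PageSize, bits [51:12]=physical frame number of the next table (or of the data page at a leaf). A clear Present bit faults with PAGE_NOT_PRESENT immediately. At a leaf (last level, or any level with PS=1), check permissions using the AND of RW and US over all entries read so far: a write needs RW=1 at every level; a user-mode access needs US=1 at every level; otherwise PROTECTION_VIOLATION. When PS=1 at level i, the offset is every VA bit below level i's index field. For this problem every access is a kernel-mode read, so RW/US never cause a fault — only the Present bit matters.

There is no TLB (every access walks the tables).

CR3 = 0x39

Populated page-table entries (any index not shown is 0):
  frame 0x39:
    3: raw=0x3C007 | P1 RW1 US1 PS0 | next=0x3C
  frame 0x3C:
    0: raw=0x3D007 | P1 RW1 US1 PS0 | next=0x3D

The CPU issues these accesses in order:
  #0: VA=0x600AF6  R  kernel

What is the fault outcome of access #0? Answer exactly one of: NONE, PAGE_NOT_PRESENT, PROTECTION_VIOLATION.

Per-access translation:
#0 VA=0x600AF6 (r,kernel):
  lvl0: tbl 0x39, slot 3 ⇒ 0x3C007 (P1/RW1/US1/PS0)
  lvl1: tbl 0x3C, slot 0 ⇒ 0x3D007 (P1/RW1/US1/PS0)
  ⇒ phys 0x3DAF6  [2 reads]

Access #0 fault: NONE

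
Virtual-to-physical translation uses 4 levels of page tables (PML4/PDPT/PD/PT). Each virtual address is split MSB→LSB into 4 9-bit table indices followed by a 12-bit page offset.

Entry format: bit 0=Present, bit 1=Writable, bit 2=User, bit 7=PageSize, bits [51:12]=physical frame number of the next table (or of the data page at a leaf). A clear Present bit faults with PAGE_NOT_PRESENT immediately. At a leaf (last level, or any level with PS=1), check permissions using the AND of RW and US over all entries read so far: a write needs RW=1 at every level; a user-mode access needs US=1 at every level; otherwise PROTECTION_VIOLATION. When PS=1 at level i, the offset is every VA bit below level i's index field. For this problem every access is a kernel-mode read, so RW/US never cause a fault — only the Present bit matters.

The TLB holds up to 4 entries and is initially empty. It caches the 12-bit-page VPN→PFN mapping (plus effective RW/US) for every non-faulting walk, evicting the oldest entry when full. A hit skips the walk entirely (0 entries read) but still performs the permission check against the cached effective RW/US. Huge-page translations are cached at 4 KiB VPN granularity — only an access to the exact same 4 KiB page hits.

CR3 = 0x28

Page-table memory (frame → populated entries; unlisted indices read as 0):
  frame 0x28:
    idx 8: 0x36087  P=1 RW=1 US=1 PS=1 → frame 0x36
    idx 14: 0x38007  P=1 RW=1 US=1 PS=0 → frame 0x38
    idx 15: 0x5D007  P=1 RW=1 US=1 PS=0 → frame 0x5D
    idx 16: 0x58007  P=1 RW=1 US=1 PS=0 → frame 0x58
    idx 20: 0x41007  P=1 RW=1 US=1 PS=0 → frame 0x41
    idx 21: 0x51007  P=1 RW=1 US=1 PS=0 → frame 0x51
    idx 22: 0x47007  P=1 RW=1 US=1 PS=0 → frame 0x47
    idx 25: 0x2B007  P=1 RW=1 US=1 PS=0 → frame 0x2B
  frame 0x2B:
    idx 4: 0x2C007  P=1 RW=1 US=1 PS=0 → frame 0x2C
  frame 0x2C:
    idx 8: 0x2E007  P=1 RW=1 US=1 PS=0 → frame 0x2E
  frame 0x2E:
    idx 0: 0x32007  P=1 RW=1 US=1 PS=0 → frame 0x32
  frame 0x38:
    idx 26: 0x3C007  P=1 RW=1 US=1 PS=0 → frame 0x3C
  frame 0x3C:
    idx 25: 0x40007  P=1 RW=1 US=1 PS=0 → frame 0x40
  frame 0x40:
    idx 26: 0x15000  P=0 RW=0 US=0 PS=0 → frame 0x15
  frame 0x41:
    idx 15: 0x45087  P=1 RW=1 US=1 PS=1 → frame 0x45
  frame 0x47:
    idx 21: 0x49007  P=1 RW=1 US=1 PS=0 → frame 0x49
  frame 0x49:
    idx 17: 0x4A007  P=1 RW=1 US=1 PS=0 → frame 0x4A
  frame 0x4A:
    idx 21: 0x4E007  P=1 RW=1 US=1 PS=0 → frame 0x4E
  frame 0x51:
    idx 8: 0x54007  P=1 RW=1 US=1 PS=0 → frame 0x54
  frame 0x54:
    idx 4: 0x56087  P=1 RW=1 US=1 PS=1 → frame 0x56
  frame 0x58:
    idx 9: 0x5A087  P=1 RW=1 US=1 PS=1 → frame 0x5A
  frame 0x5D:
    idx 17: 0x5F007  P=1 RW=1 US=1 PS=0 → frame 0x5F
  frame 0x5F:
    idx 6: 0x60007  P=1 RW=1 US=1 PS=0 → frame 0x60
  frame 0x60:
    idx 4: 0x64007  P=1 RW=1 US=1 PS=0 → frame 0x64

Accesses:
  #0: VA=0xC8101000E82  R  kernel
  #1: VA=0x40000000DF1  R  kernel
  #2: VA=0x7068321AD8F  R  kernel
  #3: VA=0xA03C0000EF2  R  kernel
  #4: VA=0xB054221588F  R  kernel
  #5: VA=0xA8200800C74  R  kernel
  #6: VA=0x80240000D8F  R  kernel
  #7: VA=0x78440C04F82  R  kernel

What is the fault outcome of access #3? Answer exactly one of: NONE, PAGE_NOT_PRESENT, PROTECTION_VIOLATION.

Per-access translation:
#0 VA=0xC8101000E82 (r,kernel):
  L0: frame=0x28 idx=25 entry=0x2B007 [P=1 RW=1 US=1 PS=0]
  L1: frame=0x2B idx=4 entry=0x2C007 [P=1 RW=1 US=1 PS=0]
  L2: frame=0x2C idx=8 entry=0x2E007 [P=1 RW=1 US=1 PS=0]
  L3: frame=0x2E idx=0 entry=0x32007 [P=1 RW=1 US=1 PS=0]
  ⇒ phys 0x32E82  [4 reads]
#1 VA=0x40000000DF1 (r,kernel):
  L0: frame=0x28 idx=8 entry=0x36087 [P=1 RW=1 US=1 PS=1]
  ⇒ phys 0x36DF1 (huge @L0)  [1 reads]
#2 VA=0x7068321AD8F (r,kernel):
  L0: frame=0x28 idx=14 entry=0x38007 [P=1 RW=1 US=1 PS=0]
  L1: frame=0x38 idx=26 entry=0x3C007 [P=1 RW=1 US=1 PS=0]
  L2: frame=0x3C idx=25 entry=0x40007 [P=1 RW=1 US=1 PS=0]
  L3: frame=0x40 idx=26 entry=0x15000 [P=0 RW=0 US=0 PS=0]
  ✗ PAGE_NOT_PRESENT  [4 reads]
#3 VA=0xA03C0000EF2 (r,kernel):
  L0: frame=0x28 idx=20 entry=0x41007 [P=1 RW=1 US=1 PS=0]
  L1: frame=0x41 idx=15 entry=0x45087 [P=1 RW=1 US=1 PS=1]
  ⇒ phys 0x45EF2 (huge @L1)  [2 reads]
#4 VA=0xB054221588F (r,kernel):
  L0: frame=0x28 idx=22 entry=0x47007 [P=1 RW=1 US=1 PS=0]
  L1: frame=0x47 idx=21 entry=0x49007 [P=1 RW=1 US=1 PS=0]
  L2: frame=0x49 idx=17 entry=0x4A007 [P=1 RW=1 US=1 PS=0]
  L3: frame=0x4A idx=21 entry=0x4E007 [P=1 RW=1 US=1 PS=0]
  ⇒ phys 0x4E88F  [4 reads]
#5 VA=0xA8200800C74 (r,kernel):
  L0: frame=0x28 idx=21 entry=0x51007 [P=1 RW=1 US=1 PS=0]
  L1: frame=0x51 idx=8 entry=0x54007 [P=1 RW=1 US=1 PS=0]
  L2: frame=0x54 idx=4 entry=0x56087 [P=1 RW=1 US=1 PS=1]
  ⇒ phys 0x56C74 (huge @L2)  [3 reads]
#6 VA=0x80240000D8F (r,kernel):
  L0: frame=0x28 idx=16 entry=0x58007 [P=1 RW=1 US=1 PS=0]
  L1: frame=0x58 idx=9 entry=0x5A087 [P=1 RW=1 US=1 PS=1]
  ⇒ phys 0x5AD8F (huge @L1)  [2 reads]
#7 VA=0x78440C04F82 (r,kernel):
  L0: frame=0x28 idx=15 entry=0x5D007 [P=1 RW=1 US=1 PS=0]
  L1: frame=0x5D idx=17 entry=0x5F007 [P=1 RW=1 US=1 PS=0]
  L2: frame=0x5F idx=6 entry=0x60007 [P=1 RW=1 US=1 PS=0]
  L3: frame=0x60 idx=4 entry=0x64007 [P=1 RW=1 US=1 PS=0]
  ⇒ phys 0x64F82  [4 reads]

Access #3 fault: NONE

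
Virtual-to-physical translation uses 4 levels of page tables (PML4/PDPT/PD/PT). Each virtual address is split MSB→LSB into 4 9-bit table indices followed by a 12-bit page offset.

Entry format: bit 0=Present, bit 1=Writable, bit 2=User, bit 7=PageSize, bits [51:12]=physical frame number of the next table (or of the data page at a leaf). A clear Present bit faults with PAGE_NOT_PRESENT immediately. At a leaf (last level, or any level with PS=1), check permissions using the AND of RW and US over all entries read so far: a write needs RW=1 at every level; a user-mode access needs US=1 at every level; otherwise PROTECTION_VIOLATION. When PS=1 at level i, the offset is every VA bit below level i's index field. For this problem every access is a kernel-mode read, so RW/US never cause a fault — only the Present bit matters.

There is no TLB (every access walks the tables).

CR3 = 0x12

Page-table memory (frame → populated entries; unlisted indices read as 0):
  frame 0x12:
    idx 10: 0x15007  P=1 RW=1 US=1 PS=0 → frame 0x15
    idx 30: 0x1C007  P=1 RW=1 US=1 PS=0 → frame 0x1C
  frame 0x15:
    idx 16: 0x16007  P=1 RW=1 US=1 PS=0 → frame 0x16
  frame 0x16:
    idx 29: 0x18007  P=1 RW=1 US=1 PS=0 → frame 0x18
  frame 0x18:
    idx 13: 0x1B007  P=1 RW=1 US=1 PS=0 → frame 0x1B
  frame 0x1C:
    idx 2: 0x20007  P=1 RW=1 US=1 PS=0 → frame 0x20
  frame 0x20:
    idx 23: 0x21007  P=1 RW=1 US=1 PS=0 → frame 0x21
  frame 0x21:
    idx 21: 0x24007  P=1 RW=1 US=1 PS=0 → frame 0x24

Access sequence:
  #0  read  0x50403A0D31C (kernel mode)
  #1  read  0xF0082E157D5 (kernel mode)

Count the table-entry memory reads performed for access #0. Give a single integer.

Trace:
#0 VA=0x50403A0D31C (r,kernel):
  L0 @0x12[10] → 0x15007  P=1,RW=1,US=1,PS=0
  L1 @0x15[16] → 0x16007  P=1,RW=1,US=1,PS=0
  L2 @0x16[29] → 0x18007  P=1,RW=1,US=1,PS=0
  L3 @0x18[13] → 0x1B007  P=1,RW=1,US=1,PS=0
  → PA=0x1B31C  (4 entries read)
#1 VA=0xF0082E157D5 (r,kernel):
  L0 @0x12[30] → 0x1C007  P=1,RW=1,US=1,PS=0
  L1 @0x1C[2] → 0x20007  P=1,RW=1,US=1,PS=0
  L2 @0x20[23] → 0x21007  P=1,RW=1,US=1,PS=0
  L3 @0x21[21] → 0x24007  P=1,RW=1,US=1,PS=0
  → PA=0x247D5  (4 entries read)

Entries read for #0: 4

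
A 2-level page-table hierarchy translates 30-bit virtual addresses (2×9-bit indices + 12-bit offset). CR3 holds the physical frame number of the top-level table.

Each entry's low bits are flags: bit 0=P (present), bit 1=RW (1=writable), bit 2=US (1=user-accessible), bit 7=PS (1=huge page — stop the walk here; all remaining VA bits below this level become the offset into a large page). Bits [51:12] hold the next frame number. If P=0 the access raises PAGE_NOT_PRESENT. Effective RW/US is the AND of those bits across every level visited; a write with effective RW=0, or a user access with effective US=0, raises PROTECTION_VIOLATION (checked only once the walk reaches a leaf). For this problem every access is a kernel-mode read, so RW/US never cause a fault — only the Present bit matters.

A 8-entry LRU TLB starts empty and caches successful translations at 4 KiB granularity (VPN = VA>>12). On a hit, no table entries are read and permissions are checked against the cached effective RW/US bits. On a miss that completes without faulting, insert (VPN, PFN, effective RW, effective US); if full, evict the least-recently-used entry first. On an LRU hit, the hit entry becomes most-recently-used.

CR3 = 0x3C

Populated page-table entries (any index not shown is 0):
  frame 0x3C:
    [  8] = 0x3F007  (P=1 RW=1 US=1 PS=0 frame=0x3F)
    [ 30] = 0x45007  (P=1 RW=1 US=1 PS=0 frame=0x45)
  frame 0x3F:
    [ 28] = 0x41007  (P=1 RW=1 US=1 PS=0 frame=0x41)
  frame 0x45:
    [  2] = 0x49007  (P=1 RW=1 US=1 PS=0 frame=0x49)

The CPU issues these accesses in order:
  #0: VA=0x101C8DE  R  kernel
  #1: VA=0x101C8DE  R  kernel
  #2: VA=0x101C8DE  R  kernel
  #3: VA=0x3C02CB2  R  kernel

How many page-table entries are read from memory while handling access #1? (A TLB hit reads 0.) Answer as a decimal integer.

Trace:
#0 VA=0x101C8DE (r,kernel):
  [0] read 0x3C idx=8: raw=0x3F007 flags P=1 W=1 U=1 S=0
  [1] read 0x3F idx=28: raw=0x41007 flags P=1 W=1 U=1 S=0
  → PA=0x418DE  (2 entries read)
#1 VA=0x101C8DE (r,kernel):
  TLB hit vpn=0x101C → PA=0x418DE
#2 VA=0x101C8DE (r,kernel):
  TLB hit vpn=0x101C → PA=0x418DE
#3 VA=0x3C02CB2 (r,kernel):
  [0] read 0x3C idx=30: raw=0x45007 flags P=1 W=1 U=1 S=0
  [1] read 0x45 idx=2: raw=0x49007 flags P=1 W=1 U=1 S=0
  → PA=0x49CB2  (2 entries read)

Entries read for #1: 0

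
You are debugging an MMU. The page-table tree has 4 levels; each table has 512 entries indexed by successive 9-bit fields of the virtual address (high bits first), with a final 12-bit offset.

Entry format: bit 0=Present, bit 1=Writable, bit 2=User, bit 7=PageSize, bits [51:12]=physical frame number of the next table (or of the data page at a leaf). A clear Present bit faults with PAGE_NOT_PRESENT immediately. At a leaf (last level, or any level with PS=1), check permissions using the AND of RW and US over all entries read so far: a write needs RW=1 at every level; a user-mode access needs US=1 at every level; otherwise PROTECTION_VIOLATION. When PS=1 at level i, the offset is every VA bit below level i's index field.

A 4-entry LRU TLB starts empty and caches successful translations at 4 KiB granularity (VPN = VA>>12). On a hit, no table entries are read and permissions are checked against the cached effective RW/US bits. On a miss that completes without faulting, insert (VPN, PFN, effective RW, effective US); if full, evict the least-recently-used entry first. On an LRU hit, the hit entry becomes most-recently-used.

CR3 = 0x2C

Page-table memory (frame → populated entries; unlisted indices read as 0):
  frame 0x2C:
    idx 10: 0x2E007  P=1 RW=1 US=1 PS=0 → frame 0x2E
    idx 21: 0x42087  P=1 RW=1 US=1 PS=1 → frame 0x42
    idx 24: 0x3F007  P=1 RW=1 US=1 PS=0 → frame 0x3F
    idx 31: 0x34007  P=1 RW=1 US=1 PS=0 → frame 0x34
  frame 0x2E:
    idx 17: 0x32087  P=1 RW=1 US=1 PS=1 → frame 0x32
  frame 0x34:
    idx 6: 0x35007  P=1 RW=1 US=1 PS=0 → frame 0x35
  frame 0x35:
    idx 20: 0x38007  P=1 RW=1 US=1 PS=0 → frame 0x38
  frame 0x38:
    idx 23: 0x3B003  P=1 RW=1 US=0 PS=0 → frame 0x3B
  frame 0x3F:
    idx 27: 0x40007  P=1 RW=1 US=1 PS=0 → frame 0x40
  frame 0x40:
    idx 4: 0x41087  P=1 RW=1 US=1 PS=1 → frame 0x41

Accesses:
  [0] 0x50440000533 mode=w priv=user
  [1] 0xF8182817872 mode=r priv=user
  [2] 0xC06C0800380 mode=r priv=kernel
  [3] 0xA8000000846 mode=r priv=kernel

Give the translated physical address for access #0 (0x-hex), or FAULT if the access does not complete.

Walk each access:
#0 VA=0x50440000533 (w,user):
  L0: frame=0x2C idx=10 entry=0x2E007 [P=1 RW=1 US=1 PS=0]
  L1: frame=0x2E idx=17 entry=0x32087 [P=1 RW=1 US=1 PS=1]
  → PA=0x32533 (huge @L1)  (2 entries read)
#1 VA=0xF8182817872 (r,user):
  L0: frame=0x2C idx=31 entry=0x34007 [P=1 RW=1 US=1 PS=0]
  L1: frame=0x34 idx=6 entry=0x35007 [P=1 RW=1 US=1 PS=0]
  L2: frame=0x35 idx=20 entry=0x38007 [P=1 RW=1 US=1 PS=0]
  L3: frame=0x38 idx=23 entry=0x3B003 [P=1 RW=1 US=0 PS=0]
  ✗ PROTECTION_VIOLATION  [4 reads]
#2 VA=0xC06C0800380 (r,kernel):
  L0: frame=0x2C idx=24 entry=0x3F007 [P=1 RW=1 US=1 PS=0]
  L1: frame=0x3F idx=27 entry=0x40007 [P=1 RW=1 US=1 PS=0]
  L2: frame=0x40 idx=4 entry=0x41087 [P=1 RW=1 US=1 PS=1]
  → PA=0x41380 (huge @L2)  (3 entries read)
#3 VA=0xA8000000846 (r,kernel):
  L0: frame=0x2C idx=21 entry=0x42087 [P=1 RW=1 US=1 PS=1]
  → PA=0x42846 (huge @L0)  (1 entries read)

Access #0 PA: 0x32533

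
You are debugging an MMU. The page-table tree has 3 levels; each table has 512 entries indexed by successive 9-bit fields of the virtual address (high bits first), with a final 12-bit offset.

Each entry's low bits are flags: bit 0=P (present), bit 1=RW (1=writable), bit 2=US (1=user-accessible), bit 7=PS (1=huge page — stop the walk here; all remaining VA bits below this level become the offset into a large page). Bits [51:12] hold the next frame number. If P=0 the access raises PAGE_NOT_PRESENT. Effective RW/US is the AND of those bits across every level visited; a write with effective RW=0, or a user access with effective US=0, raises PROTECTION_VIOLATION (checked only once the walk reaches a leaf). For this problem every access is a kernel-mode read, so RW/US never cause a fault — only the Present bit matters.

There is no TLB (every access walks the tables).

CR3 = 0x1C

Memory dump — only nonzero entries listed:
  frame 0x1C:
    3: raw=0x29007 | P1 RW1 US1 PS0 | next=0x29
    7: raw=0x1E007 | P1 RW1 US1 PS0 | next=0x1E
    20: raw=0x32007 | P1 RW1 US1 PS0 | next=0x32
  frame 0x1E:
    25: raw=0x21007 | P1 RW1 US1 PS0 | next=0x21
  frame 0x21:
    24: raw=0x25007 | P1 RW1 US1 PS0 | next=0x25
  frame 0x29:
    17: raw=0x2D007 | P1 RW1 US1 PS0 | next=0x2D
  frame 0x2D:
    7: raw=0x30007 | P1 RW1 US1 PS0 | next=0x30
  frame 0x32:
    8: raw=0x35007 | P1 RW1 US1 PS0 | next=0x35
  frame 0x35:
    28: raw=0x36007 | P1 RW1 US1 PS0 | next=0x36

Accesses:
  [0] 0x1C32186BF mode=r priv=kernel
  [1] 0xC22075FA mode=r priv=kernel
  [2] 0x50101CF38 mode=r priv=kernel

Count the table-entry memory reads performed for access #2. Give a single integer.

Walk each access:
#0 VA=0x1C32186BF (r,kernel):
  L0 @0x1C[7] → 0x1E007  P=1,RW=1,US=1,PS=0
  L1 @0x1E[25] → 0x21007  P=1,RW=1,US=1,PS=0
  L2 @0x21[24] → 0x25007  P=1,RW=1,US=1,PS=0
  ⇒ phys 0x256BF  [3 reads]
#1 VA=0xC22075FA (r,kernel):
  L0 @0x1C[3] → 0x29007  P=1,RW=1,US=1,PS=0
  L1 @0x29[17] → 0x2D007  P=1,RW=1,US=1,PS=0
  L2 @0x2D[7] → 0x30007  P=1,RW=1,US=1,PS=0
  ⇒ phys 0x305FA  [3 reads]
#2 VA=0x50101CF38 (r,kernel):
  L0 @0x1C[20] → 0x32007  P=1,RW=1,US=1,PS=0
  L1 @0x32[8] → 0x35007  P=1,RW=1,US=1,PS=0
  L2 @0x35[28] → 0x36007  P=1,RW=1,US=1,PS=0
  ⇒ phys 0x36F38  [3 reads]

Entries read for #2: 3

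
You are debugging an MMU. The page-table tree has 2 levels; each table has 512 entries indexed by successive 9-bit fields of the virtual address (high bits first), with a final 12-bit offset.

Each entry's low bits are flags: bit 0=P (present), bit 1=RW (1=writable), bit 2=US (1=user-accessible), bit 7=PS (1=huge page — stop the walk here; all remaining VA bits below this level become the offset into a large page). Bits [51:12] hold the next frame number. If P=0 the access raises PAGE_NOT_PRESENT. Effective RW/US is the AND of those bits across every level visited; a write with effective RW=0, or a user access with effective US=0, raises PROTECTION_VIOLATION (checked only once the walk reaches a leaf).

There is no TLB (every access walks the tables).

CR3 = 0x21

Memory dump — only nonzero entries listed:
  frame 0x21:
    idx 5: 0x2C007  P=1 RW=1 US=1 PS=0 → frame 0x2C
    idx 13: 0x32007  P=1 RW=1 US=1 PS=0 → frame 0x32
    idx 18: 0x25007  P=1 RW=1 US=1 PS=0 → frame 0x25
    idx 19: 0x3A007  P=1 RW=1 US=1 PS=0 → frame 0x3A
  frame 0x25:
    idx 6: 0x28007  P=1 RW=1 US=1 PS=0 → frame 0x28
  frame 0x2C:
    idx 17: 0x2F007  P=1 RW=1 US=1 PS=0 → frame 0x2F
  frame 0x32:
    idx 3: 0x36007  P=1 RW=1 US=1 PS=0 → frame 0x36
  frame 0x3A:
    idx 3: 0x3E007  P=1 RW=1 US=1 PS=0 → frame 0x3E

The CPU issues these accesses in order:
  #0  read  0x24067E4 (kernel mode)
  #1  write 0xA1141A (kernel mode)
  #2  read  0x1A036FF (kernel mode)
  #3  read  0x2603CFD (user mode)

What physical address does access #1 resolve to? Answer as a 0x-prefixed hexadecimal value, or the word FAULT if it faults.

Trace:
#0 VA=0x24067E4 (r,kernel):
  L0 @0x21[18] → 0x25007  P=1,RW=1,US=1,PS=0
  L1 @0x25[6] → 0x28007  P=1,RW=1,US=1,PS=0
  ⇒ phys 0x287E4  [2 reads]
#1 VA=0xA1141A (w,kernel):
  L0 @0x21[5] → 0x2C007  P=1,RW=1,US=1,PS=0
  L1 @0x2C[17] → 0x2F007  P=1,RW=1,US=1,PS=0
  ⇒ phys 0x2F41A  [2 reads]
#2 VA=0x1A036FF (r,kernel):
  L0 @0x21[13] → 0x32007  P=1,RW=1,US=1,PS=0
  L1 @0x32[3] → 0x36007  P=1,RW=1,US=1,PS=0
  ⇒ phys 0x366FF  [2 reads]
#3 VA=0x2603CFD (r,user):
  L0 @0x21[19] → 0x3A007  P=1,RW=1,US=1,PS=0
  L1 @0x3A[3] → 0x3E007  P=1,RW=1,US=1,PS=0
  ⇒ phys 0x3ECFD  [2 reads]

Access #1 PA: 0x2F41A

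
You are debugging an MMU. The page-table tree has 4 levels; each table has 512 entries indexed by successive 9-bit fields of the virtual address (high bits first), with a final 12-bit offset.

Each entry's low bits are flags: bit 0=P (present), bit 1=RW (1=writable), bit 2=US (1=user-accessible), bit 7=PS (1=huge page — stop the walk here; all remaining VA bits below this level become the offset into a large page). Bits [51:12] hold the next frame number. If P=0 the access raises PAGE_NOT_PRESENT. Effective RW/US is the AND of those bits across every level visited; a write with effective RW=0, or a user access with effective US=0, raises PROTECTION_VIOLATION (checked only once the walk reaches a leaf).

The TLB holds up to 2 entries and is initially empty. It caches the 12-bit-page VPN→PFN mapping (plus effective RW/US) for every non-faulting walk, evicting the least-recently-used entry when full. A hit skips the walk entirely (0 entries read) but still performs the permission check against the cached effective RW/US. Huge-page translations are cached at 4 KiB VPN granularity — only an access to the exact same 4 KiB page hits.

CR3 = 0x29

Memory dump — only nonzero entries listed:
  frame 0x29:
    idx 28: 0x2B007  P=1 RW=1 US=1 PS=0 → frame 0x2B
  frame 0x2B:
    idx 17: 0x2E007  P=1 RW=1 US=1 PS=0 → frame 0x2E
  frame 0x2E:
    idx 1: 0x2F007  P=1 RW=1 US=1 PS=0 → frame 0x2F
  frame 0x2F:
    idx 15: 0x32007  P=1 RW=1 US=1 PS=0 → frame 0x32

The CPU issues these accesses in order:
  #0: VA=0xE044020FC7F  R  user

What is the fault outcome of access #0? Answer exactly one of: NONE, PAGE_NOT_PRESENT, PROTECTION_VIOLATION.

Trace:
#0 VA=0xE044020FC7F (r,user):
  L0: frame=0x29 idx=28 entry=0x2B007 [P=1 RW=1 US=1 PS=0]
  L1: frame=0x2B idx=17 entry=0x2E007 [P=1 RW=1 US=1 PS=0]
  L2: frame=0x2E idx=1 entry=0x2F007 [P=1 RW=1 US=1 PS=0]
  L3: frame=0x2F idx=15 entry=0x32007 [P=1 RW=1 US=1 PS=0]
  ✓ 0x32C7F  — 4 lookups

Access #0 fault: NONE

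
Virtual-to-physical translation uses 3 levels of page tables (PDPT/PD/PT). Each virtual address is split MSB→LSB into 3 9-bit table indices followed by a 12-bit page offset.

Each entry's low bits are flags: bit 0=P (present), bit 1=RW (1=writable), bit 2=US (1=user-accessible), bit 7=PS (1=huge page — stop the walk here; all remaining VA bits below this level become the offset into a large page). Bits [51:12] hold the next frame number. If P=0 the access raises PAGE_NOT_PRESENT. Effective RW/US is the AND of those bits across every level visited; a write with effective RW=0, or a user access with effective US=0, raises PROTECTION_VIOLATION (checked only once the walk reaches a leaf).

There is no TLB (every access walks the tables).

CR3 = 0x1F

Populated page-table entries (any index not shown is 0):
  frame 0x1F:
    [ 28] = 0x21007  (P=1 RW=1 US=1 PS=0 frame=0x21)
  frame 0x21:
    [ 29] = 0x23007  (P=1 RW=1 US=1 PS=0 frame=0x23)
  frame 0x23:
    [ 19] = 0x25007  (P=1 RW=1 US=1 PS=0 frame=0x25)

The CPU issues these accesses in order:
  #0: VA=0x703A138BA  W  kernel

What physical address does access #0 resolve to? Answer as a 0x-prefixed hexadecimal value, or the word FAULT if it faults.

Trace:
#0 VA=0x703A138BA (w,kernel):
  [0] read 0x1F idx=28: raw=0x21007 flags P=1 W=1 U=1 S=0
  [1] read 0x21 idx=29: raw=0x23007 flags P=1 W=1 U=1 S=0
  [2] read 0x23 idx=19: raw=0x25007 flags P=1 W=1 U=1 S=0
  ✓ 0x258BA  — 3 lookups

Access #0 PA: 0x258BA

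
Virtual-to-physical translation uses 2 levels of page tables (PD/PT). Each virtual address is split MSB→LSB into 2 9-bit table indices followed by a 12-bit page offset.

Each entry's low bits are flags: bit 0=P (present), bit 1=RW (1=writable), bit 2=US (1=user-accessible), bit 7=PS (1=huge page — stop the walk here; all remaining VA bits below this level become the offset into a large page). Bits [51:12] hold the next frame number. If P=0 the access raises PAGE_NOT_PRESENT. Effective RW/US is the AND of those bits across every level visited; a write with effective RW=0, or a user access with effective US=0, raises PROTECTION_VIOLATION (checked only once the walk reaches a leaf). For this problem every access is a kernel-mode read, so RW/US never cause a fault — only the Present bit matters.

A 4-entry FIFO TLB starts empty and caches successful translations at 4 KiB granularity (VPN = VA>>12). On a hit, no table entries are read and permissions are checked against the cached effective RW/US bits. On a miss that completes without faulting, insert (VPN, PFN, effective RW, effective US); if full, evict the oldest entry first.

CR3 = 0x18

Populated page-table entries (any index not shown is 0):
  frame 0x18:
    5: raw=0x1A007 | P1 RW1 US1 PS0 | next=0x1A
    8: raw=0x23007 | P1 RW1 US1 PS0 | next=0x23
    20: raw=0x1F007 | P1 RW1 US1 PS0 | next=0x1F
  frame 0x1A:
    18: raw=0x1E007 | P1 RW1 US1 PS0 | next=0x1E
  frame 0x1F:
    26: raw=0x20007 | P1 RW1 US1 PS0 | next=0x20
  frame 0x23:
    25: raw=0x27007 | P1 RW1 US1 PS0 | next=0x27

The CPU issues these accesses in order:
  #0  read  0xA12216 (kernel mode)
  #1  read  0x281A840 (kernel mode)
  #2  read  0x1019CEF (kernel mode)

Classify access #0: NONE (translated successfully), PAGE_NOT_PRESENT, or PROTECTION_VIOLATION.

Per-access translation:
#0 VA=0xA12216 (r,kernel):
  L0 @0x18[5] → 0x1A007  P=1,RW=1,US=1,PS=0
  L1 @0x1A[18] → 0x1E007  P=1,RW=1,US=1,PS=0
  ⇒ phys 0x1E216  [2 reads]
#1 VA=0x281A840 (r,kernel):
  L0 @0x18[20] → 0x1F007  P=1,RW=1,US=1,PS=0
  L1 @0x1F[26] → 0x20007  P=1,RW=1,US=1,PS=0
  ⇒ phys 0x20840  [2 reads]
#2 VA=0x1019CEF (r,kernel):
  L0 @0x18[8] → 0x23007  P=1,RW=1,US=1,PS=0
  L1 @0x23[25] → 0x27007  P=1,RW=1,US=1,PS=0
  ⇒ phys 0x27CEF  [2 reads]

Access #0 fault: NONE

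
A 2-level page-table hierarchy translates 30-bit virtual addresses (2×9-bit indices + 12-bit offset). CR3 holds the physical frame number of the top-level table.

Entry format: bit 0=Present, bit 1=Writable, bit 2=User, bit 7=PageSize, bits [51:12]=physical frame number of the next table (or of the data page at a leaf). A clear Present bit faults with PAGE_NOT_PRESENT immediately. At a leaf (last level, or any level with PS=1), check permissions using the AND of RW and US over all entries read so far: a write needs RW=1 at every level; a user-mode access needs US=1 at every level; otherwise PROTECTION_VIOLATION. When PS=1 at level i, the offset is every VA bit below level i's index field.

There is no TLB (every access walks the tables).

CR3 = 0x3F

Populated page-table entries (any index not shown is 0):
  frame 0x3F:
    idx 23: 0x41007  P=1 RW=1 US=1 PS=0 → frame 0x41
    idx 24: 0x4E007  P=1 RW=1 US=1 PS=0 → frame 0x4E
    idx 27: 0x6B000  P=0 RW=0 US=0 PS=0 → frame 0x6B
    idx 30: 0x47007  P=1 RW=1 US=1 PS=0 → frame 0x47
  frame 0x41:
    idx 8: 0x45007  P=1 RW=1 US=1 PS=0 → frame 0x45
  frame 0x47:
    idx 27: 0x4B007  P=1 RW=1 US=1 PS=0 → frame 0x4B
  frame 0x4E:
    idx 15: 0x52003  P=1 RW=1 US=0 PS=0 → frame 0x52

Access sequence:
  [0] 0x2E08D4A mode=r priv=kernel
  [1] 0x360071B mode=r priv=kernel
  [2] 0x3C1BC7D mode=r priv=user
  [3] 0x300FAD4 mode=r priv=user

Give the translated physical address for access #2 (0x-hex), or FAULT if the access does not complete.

Per-access translation:
#0 VA=0x2E08D4A (r,kernel):
  L0 @0x3F[23] → 0x41007  P=1,RW=1,US=1,PS=0
  L1 @0x41[8] → 0x45007  P=1,RW=1,US=1,PS=0
  → PA=0x45D4A  (2 entries read)
#1 VA=0x360071B (r,kernel):
  L0 @0x3F[27] → 0x6B000  P=0,RW=0,US=0,PS=0
  ✗ PAGE_NOT_PRESENT  [1 reads]
#2 VA=0x3C1BC7D (r,user):
  L0 @0x3F[30] → 0x47007  P=1,RW=1,US=1,PS=0
  L1 @0x47[27] → 0x4B007  P=1,RW=1,US=1,PS=0
  → PA=0x4BC7D  (2 entries read)
#3 VA=0x300FAD4 (r,user):
  L0 @0x3F[24] → 0x4E007  P=1,RW=1,US=1,PS=0
  L1 @0x4E[15] → 0x52003  P=1,RW=1,US=0,PS=0
  ✗ PROTECTION_VIOLATION  [2 reads]

Access #2 PA: 0x4BC7D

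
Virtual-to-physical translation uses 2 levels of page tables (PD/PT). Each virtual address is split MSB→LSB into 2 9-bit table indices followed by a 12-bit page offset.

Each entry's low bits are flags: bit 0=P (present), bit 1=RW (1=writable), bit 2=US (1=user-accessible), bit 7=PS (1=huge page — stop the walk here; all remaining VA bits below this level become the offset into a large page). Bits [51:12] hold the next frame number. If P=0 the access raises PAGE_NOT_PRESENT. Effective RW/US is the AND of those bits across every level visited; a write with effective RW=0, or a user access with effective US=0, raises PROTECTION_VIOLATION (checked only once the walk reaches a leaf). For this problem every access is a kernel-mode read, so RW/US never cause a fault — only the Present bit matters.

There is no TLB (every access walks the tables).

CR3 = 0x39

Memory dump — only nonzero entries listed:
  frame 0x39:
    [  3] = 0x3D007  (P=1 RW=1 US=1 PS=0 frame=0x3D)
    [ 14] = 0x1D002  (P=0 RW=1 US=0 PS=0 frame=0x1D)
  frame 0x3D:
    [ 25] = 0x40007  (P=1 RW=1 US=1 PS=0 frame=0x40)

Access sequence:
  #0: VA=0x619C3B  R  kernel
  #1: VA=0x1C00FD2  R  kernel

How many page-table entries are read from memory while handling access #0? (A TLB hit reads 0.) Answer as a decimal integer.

Per-access translation:
#0 VA=0x619C3B (r,kernel):
  L0: frame=0x39 idx=3 entry=0x3D007 [P=1 RW=1 US=1 PS=0]
  L1: frame=0x3D idx=25 entry=0x40007 [P=1 RW=1 US=1 PS=0]
  → PA=0x40C3B  (2 entries read)
#1 VA=0x1C00FD2 (r,kernel):
  L0: frame=0x39 idx=14 entry=0x1D002 [P=0 RW=1 US=0 PS=0]
  ✗ PAGE_NOT_PRESENT  [1 reads]

Entries read for #0: 2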